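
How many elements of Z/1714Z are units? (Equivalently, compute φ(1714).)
Z/1714Z has φ(1714) = 856 units

An element a ∈ Z/1714Z is a unit iff gcd(a, 1714) = 1, so the number of units is φ(1714). φ is multiplicative, with φ(p^e) = p^e − p^(e−1). Factorise 1714 = 2 · 857. Then
  φ(1714) = (2 − 1) · (857 − 1) = 1 · 856 = 856.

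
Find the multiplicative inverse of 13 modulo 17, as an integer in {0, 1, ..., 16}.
Apply the extended Euclidean algorithm to (17, 13), tracking rows (r, s, t) with s·17 + t·13 = r. Each division r_prev = q·r_cur + r_new produces the new row as (previous row) − q·(current row):
  row A: (17, 1, 0)   [1·17 + 0·13 = 17]
  row B: (13, 0, 1)   [0·17 + 1·13 = 13]
  17 = 1·13 + 4   → row C = row A − 1·row B = (4, 1, −1)   [check: 1·17 − 1·13 = 4]
  13 = 3·4 + 1   → row D = row B − 3·row C = (1, −3, 4)   [check: −3·17 + 4·13 = 1]
  4 = 4·1 + 0   → remainder 0, stop. gcd = 1 (last nonzero row D).
The gcd is 1, so 13 is invertible mod 17. The last nonzero row gives −3·17 + 4·13 = 1, so t = 4. So 13^(−1) ≡ 4 (mod 17). Verify: 13 · 4 = 52 ≡ 1 (mod 17). ✓

Final answer: 13^(−1) ≡ 4 (mod 17)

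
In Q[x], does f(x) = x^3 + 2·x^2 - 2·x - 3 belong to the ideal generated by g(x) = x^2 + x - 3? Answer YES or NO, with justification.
YES

In Q[x] the ideal (g) consists of all multiples of g, so f ∈ (g) iff g | f, i.e. iff the remainder of f on division by g is 0. Divide f by g (g is monic, so eliminate the leading term of the running remainder at each step):
  leading term x^3: subtract (x)·g(x) = x^3 + x^2 - 3·x, leaving x^2 + x - 3
  leading term x^2: subtract (1)·g(x) = x^2 + x - 3, leaving 0
The remainder is 0, so f(x) = g(x) · h(x) with h(x) = x + 1. Hence g | f, i.e. f ∈ (g).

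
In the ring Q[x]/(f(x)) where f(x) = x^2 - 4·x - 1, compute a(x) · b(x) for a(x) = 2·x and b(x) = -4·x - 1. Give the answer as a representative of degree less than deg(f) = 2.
a · b ≡ -34·x - 8 (mod f(x))

First multiply in Q[x] without reducing: a · b = -8·x^2 - 2·x. Now divide by f(x) = x^2 - 4·x - 1, eliminating the leading term at each step:
  leading term -8·x^2: subtract (-8)·f(x) = -8·x^2 + 32·x + 8, leaving -34·x - 8
The degree is now < 2, so this is the remainder. Hence a · b ≡ -34·x - 8 in Q[x]/(f).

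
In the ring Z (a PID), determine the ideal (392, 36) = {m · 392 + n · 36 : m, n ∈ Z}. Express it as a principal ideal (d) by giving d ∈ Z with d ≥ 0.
In the PID Z, (a, b) is generated by gcd(a, b). Compute gcd(392, 36) with the extended Euclidean algorithm, tracking rows (r, s, t) with s·392 + t·36 = r:
  row A: (392, 1, 0)   [1·392 + 0·36 = 392]
  row B: (36, 0, 1)   [0·392 + 1·36 = 36]
  392 = 10·36 + 32   → row C = row A − 10·row B = (32, 1, −10)   [check: 1·392 − 10·36 = 32]
  36 = 1·32 + 4   → row D = row B − 1·row C = (4, −1, 11)   [check: −1·392 + 11·36 = 4]
  32 = 8·4 + 0   → remainder 0, stop. gcd = 4 (last nonzero row D).
So gcd(392, 36) = 4, with Bézout identity −1·392 + 11·36 = 4. Containment (⊇): the Bézout identity exhibits 4 as an element of (392, 36), giving (4) ⊆ (392, 36). Containment (⊆): since 4 | 392 and 4 | 36 (392 = 4·98, 36 = 4·9), every Z-linear combination of 392 and 36 is divisible by 4, so (392, 36) ⊆ (4). Therefore (392, 36) = (4), d = 4.

Final answer: (392, 36) = (4); d = 4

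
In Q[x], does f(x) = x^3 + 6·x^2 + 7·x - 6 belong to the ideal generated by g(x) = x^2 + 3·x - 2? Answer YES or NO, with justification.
YES

In Q[x] the ideal (g) consists of all multiples of g, so f ∈ (g) iff g | f, i.e. iff the remainder of f on division by g is 0. Divide f by g (g is monic, so eliminate the leading term of the running remainder at each step):
  leading term x^3: subtract (x)·g(x) = x^3 + 3·x^2 - 2·x, leaving 3·x^2 + 9·x - 6
  leading term 3·x^2: subtract (3)·g(x) = 3·x^2 + 9·x - 6, leaving 0
The remainder is 0, so f(x) = g(x) · h(x) with h(x) = x + 3. Hence g | f, i.e. f ∈ (g).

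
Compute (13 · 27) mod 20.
Reduce the factors first: 27 ≡ 7 (mod 20), so 13 · 27 ≡ 13 · 7 (mod 20). 13 · 7 = 91. Dividing by 20: 91 = 4·20 + 11. So (13 · 27) mod 20 = 11.

Final answer: 11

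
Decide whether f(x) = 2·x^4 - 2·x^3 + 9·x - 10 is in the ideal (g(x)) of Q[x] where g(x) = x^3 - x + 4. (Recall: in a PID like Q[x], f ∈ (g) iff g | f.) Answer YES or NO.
NO

In Q[x] the ideal (g) consists of all multiples of g, so f ∈ (g) iff g | f, i.e. iff the remainder of f on division by g is 0. Divide f by g (g is monic, so eliminate the leading term of the running remainder at each step):
  leading term 2·x^4: subtract (2·x)·g(x) = 2·x^4 - 2·x^2 + 8·x, leaving -2·x^3 + 2·x^2 + x - 10
  leading term -2·x^3: subtract (-2)·g(x) = -2·x^3 + 2·x - 8, leaving 2·x^2 - x - 2
The remainder r(x) = 2·x^2 - x - 2 ≠ 0 (and deg r < deg g), so g ∤ f, i.e. f ∉ (g).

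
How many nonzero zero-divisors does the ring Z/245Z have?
Z/245Z has 76 nonzero zero-divisors

In Z/245Z each nonzero element is either a unit (gcd with 245 is 1) or a zero-divisor (gcd > 1). The number of units is φ(245): factorise 245 = 5 · 7^2, so φ(245) = (5 − 1) · (7^2 − 7^1) = 4 · 42 = 168. The nonzero elements number 245 − 1 = 244. Hence the nonzero zero-divisors number 244 − 168 = 76.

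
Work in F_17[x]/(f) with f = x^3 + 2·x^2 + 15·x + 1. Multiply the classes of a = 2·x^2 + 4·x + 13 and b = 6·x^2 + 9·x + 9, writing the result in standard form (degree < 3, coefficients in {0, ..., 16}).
a · b ≡ x^2 + 7·x + 14 (mod f(x))

Multiply as integer polynomials: a · b = 12·x^4 + 42·x^3 + 132·x^2 + 153·x + 117. Reducing coefficients mod 17: a · b ≡ 12·x^4 + 8·x^3 + 13·x^2 + 15. Now divide by f(x) = x^3 + 2·x^2 + 15·x + 1 in F_17[x], eliminating the leading term at each step:
  leading term 12·x^4: subtract (12·x)·f(x) = 12·x^4 + 7·x^3 + 10·x^2 + 12·x, leaving x^3 + 3·x^2 + 5·x + 15 (coefficients mod 17)
  leading term x^3: subtract (1)·f(x) = x^3 + 2·x^2 + 15·x + 1, leaving x^2 + 7·x + 14 (coefficients mod 17)
The degree is now < 3, so this is the remainder. Hence a · b ≡ x^2 + 7·x + 14 in F_17[x]/(f).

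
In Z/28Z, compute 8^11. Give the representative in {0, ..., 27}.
8

Use repeated squaring. Binary(11) = 1011. Walk through the bits of the exponent 11 left-to-right: at each bit after the leading one, square the running value, then multiply by 8 if the bit is 1 (always reducing mod 28):
  bit 1 = 1 (leading): start with 8.
  bit 2 = 0: square 8^2 = 64 ≡ 8 (mod 28).
  bit 3 = 1: square 8^2 = 64 ≡ 8; bit is 1, so multiply 8·8 = 64 ≡ 8 (mod 28).
  bit 4 = 1: square 8^2 = 64 ≡ 8; bit is 1, so multiply 8·8 = 64 ≡ 8 (mod 28).
Final value: 8^11 ≡ 8 (mod 28).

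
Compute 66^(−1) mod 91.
66^(−1) ≡ 40 (mod 91)

Apply the extended Euclidean algorithm to (91, 66), tracking rows (r, s, t) with s·91 + t·66 = r. Each division r_prev = q·r_cur + r_new produces the new row as (previous row) − q·(current row):
  row A: (91, 1, 0)   [1·91 + 0·66 = 91]
  row B: (66, 0, 1)   [0·91 + 1·66 = 66]
  91 = 1·66 + 25   → row C = row A − 1·row B = (25, 1, −1)   [check: 1·91 − 1·66 = 25]
  66 = 2·25 + 16   → row D = row B − 2·row C = (16, −2, 3)   [check: −2·91 + 3·66 = 16]
  25 = 1·16 + 9   → row E = row C − 1·row D = (9, 3, −4)   [check: 3·91 − 4·66 = 9]
  16 = 1·9 + 7   → row F = row D − 1·row E = (7, −5, 7)   [check: −5·91 + 7·66 = 7]
  9 = 1·7 + 2   → row G = row E − 1·row F = (2, 8, −11)   [check: 8·91 − 11·66 = 2]
  7 = 3·2 + 1   → row H = row F − 3·row G = (1, −29, 40)   [check: −29·91 + 40·66 = 1]
  2 = 2·1 + 0   → remainder 0, stop. gcd = 1 (last nonzero row H).
The gcd is 1, so 66 is invertible mod 91. The last nonzero row gives −29·91 + 40·66 = 1, so t = 40. So 66^(−1) ≡ 40 (mod 91). Verify: 66 · 40 = 2640 ≡ 1 (mod 91). ✓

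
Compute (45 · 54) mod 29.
Reduce the factors first: 45 ≡ 16, 54 ≡ 25 (mod 29), so 45 · 54 ≡ 16 · 25 (mod 29). 16 · 25 = 400. Dividing by 29: 400 = 13·29 + 23. So (45 · 54) mod 29 = 23.

Final answer: 23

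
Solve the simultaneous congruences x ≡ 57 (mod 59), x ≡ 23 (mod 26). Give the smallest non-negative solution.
The moduli 59, 26 are pairwise coprime, so by the CRT there is a unique solution mod 59·26 = 1534.
Solve by successive substitution. Start with x ≡ 57 (mod 59).
  Combine with x ≡ 23 (mod 26): write x = 57 + 59·t and require 57 + 59·t ≡ 23 (mod 26), i.e. 59·t ≡ 23 − 57 ≡ 18 (mod 26). Since 59^(−1) ≡ 15 (mod 26) (59 ≡ 7 (mod 26)), t ≡ 15·18 ≡ 10 (mod 26). So x ≡ 57 + 59·10 = 647 (mod 1534).
Unique solution in [0, 1534): x = 647.

Final answer: x ≡ 647 (mod 1534); the representative in [0, 1534) is 647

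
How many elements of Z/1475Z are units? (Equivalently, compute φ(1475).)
An element a ∈ Z/1475Z is a unit iff gcd(a, 1475) = 1, so the number of units is φ(1475). φ is multiplicative, with φ(p^e) = p^e − p^(e−1). Factorise 1475 = 5^2 · 59. Then
  φ(1475) = (5^2 − 5^1) · (59 − 1) = 20 · 58 = 1160.

Final answer: Z/1475Z has φ(1475) = 1160 units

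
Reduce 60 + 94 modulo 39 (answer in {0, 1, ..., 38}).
37

Reduce the summands first: 60 ≡ 21, 94 ≡ 16 (mod 39), so 60 + 94 ≡ 21 + 16 (mod 39). 21 + 16 = 37; 37 = 0·39 + 37, so (60 + 94) mod 39 = 37.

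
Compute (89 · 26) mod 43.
35

Reduce the factors first: 89 ≡ 3 (mod 43), so 89 · 26 ≡ 3 · 26 (mod 43). 3 · 26 = 78. Dividing by 43: 78 = 1·43 + 35. So (89 · 26) mod 43 = 35.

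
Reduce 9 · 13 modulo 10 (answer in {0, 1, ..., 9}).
7

Reduce the factors first: 13 ≡ 3 (mod 10), so 9 · 13 ≡ 9 · 3 (mod 10). 9 · 3 = 27. Dividing by 10: 27 = 2·10 + 7. So (9 · 13) mod 10 = 7.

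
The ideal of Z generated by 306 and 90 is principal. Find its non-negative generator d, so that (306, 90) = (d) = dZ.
In the PID Z, (a, b) is generated by gcd(a, b). Compute gcd(306, 90) with the extended Euclidean algorithm, tracking rows (r, s, t) with s·306 + t·90 = r:
  row A: (306, 1, 0)   [1·306 + 0·90 = 306]
  row B: (90, 0, 1)   [0·306 + 1·90 = 90]
  306 = 3·90 + 36   → row C = row A − 3·row B = (36, 1, −3)   [check: 1·306 − 3·90 = 36]
  90 = 2·36 + 18   → row D = row B − 2·row C = (18, −2, 7)   [check: −2·306 + 7·90 = 18]
  36 = 2·18 + 0   → remainder 0, stop. gcd = 18 (last nonzero row D).
So gcd(306, 90) = 18, with Bézout identity −2·306 + 7·90 = 18. Containment (⊇): the Bézout identity exhibits 18 as an element of (306, 90), giving (18) ⊆ (306, 90). Containment (⊆): since 18 | 306 and 18 | 90 (306 = 18·17, 90 = 18·5), every Z-linear combination of 306 and 90 is divisible by 18, so (306, 90) ⊆ (18). Therefore (306, 90) = (18), d = 18.

Final answer: (306, 90) = (18); d = 18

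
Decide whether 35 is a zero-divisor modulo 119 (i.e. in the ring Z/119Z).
YES

gcd(35, 119) = 7 > 1, so 35 is not a unit in Z/119Z. In Z/nZ every nonzero non-unit is a zero-divisor: explicitly, take b = 119/gcd = 17 ≠ 0 (mod 119); then 35·17 = 595 = 5·119, i.e. 35·17 ≡ 0 (mod 119). So 35 is a zero-divisor.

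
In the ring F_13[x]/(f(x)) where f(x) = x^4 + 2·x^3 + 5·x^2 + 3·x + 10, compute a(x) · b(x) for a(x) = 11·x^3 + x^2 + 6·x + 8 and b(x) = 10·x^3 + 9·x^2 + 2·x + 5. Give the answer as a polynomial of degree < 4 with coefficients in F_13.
Multiply as integer polynomials: a · b = 110·x^6 + 109·x^5 + 91·x^4 + 191·x^3 + 89·x^2 + 46·x + 40. Reducing coefficients mod 13: a · b ≡ 6·x^6 + 5·x^5 + 9·x^3 + 11·x^2 + 7·x + 1. Now divide by f(x) = x^4 + 2·x^3 + 5·x^2 + 3·x + 10 in F_13[x], eliminating the leading term at each step:
  leading term 6·x^6: subtract (6·x^2)·f(x) = 6·x^6 + 12·x^5 + 4·x^4 + 5·x^3 + 8·x^2, leaving 6·x^5 + 9·x^4 + 4·x^3 + 3·x^2 + 7·x + 1 (coefficients mod 13)
  leading term 6·x^5: subtract (6·x)·f(x) = 6·x^5 + 12·x^4 + 4·x^3 + 5·x^2 + 8·x, leaving 10·x^4 + 11·x^2 + 12·x + 1 (coefficients mod 13)
  leading term 10·x^4: subtract (10)·f(x) = 10·x^4 + 7·x^3 + 11·x^2 + 4·x + 9, leaving 6·x^3 + 8·x + 5 (coefficients mod 13)
The degree is now < 4, so this is the remainder. Hence a · b ≡ 6·x^3 + 8·x + 5 in F_13[x]/(f).

Final answer: a · b ≡ 6·x^3 + 8·x + 5 (mod f(x))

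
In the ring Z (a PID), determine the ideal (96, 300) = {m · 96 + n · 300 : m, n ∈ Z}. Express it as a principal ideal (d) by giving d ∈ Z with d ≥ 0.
In the PID Z, (a, b) is generated by gcd(a, b). Compute gcd(300, 96) with the extended Euclidean algorithm, tracking rows (r, s, t) with s·300 + t·96 = r:
  row A: (300, 1, 0)   [1·300 + 0·96 = 300]
  row B: (96, 0, 1)   [0·300 + 1·96 = 96]
  300 = 3·96 + 12   → row C = row A − 3·row B = (12, 1, −3)   [check: 1·300 − 3·96 = 12]
  96 = 8·12 + 0   → remainder 0, stop. gcd = 12 (last nonzero row C).
So gcd(96, 300) = 12, with Bézout identity 1·300 − 3·96 = 12. Containment (⊇): the Bézout identity exhibits 12 as an element of (96, 300), giving (12) ⊆ (96, 300). Containment (⊆): since 12 | 96 and 12 | 300 (96 = 12·8, 300 = 12·25), every Z-linear combination of 96 and 300 is divisible by 12, so (96, 300) ⊆ (12). Therefore (96, 300) = (12), d = 12.

Final answer: (96, 300) = (12); d = 12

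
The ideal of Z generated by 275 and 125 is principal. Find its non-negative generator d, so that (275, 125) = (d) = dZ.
(275, 125) = (25); d = 25

In the PID Z, (a, b) is generated by gcd(a, b). Compute gcd(275, 125) with the extended Euclidean algorithm, tracking rows (r, s, t) with s·275 + t·125 = r:
  row A: (275, 1, 0)   [1·275 + 0·125 = 275]
  row B: (125, 0, 1)   [0·275 + 1·125 = 125]
  275 = 2·125 + 25   → row C = row A − 2·row B = (25, 1, −2)   [check: 1·275 − 2·125 = 25]
  125 = 5·25 + 0   → remainder 0, stop. gcd = 25 (last nonzero row C).
So gcd(275, 125) = 25, with Bézout identity 1·275 − 2·125 = 25. Containment (⊇): the Bézout identity exhibits 25 as an element of (275, 125), giving (25) ⊆ (275, 125). Containment (⊆): since 25 | 275 and 25 | 125 (275 = 25·11, 125 = 25·5), every Z-linear combination of 275 and 125 is divisible by 25, so (275, 125) ⊆ (25). Therefore (275, 125) = (25), d = 25.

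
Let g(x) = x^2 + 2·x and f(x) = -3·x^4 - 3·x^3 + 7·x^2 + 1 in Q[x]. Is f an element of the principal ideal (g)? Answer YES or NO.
NO

In Q[x] the ideal (g) consists of all multiples of g, so f ∈ (g) iff g | f, i.e. iff the remainder of f on division by g is 0. Divide f by g (g is monic, so eliminate the leading term of the running remainder at each step):
  leading term -3·x^4: subtract (-3·x^2)·g(x) = -3·x^4 - 6·x^3, leaving 3·x^3 + 7·x^2 + 1
  leading term 3·x^3: subtract (3·x)·g(x) = 3·x^3 + 6·x^2, leaving x^2 + 1
  leading term x^2: subtract (1)·g(x) = x^2 + 2·x, leaving 1 - 2·x
The remainder r(x) = 1 - 2·x ≠ 0 (and deg r < deg g), so g ∤ f, i.e. f ∉ (g).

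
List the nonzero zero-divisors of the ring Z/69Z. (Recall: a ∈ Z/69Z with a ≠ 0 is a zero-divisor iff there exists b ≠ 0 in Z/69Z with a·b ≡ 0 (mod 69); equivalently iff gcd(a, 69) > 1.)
nonzero zero-divisors of Z/69Z = {3, 6, 9, 12, 15, 18, 21, 23, 24, 27, 30, 33, 36, 39, 42, 45, 46, 48, 51, 54, 57, 60, 63, 66}

An element a ∈ Z/69Z (with a ≠ 0) is a zero-divisor iff gcd(a, 69) > 1 (because a is a unit precisely when gcd(a, n) = 1, and in Z/nZ every nonzero, non-unit element is a zero-divisor). Scan a = 1, ..., 68 and keep those with gcd(a, 69) > 1:
  gcd(3, 69) = 3, gcd(6, 69) = 3, gcd(9, 69) = 3, gcd(12, 69) = 3, gcd(15, 69) = 3, gcd(18, 69) = 3, gcd(21, 69) = 3, gcd(23, 69) = 23, gcd(24, 69) = 3, gcd(27, 69) = 3, gcd(30, 69) = 3, gcd(33, 69) = 3, gcd(36, 69) = 3, gcd(39, 69) = 3, gcd(42, 69) = 3, gcd(45, 69) = 3, gcd(46, 69) = 23, gcd(48, 69) = 3, gcd(51, 69) = 3, gcd(54, 69) = 3, gcd(57, 69) = 3, gcd(60, 69) = 3, gcd(63, 69) = 3, gcd(66, 69) = 3.
All other a ∈ {1, ..., 68} have gcd(a, 69) = 1 and are units. So the nonzero zero-divisors are exactly the 24 values of a appearing in this scan.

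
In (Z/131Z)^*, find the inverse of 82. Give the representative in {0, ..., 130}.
82^(−1) ≡ 8 (mod 131)

Apply the extended Euclidean algorithm to (131, 82), tracking rows (r, s, t) with s·131 + t·82 = r. Each division r_prev = q·r_cur + r_new produces the new row as (previous row) − q·(current row):
  row A: (131, 1, 0)   [1·131 + 0·82 = 131]
  row B: (82, 0, 1)   [0·131 + 1·82 = 82]
  131 = 1·82 + 49   → row C = row A − 1·row B = (49, 1, −1)   [check: 1·131 − 1·82 = 49]
  82 = 1·49 + 33   → row D = row B − 1·row C = (33, −1, 2)   [check: −1·131 + 2·82 = 33]
  49 = 1·33 + 16   → row E = row C − 1·row D = (16, 2, −3)   [check: 2·131 − 3·82 = 16]
  33 = 2·16 + 1   → row F = row D − 2·row E = (1, −5, 8)   [check: −5·131 + 8·82 = 1]
  16 = 16·1 + 0   → remainder 0, stop. gcd = 1 (last nonzero row F).
The gcd is 1, so 82 is invertible mod 131. The last nonzero row gives −5·131 + 8·82 = 1, so t = 8. So 82^(−1) ≡ 8 (mod 131). Verify: 82 · 8 = 656 ≡ 1 (mod 131). ✓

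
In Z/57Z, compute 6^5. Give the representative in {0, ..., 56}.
Use repeated squaring. Binary(5) = 101. Walk through the bits of the exponent 5 left-to-right: at each bit after the leading one, square the running value, then multiply by 6 if the bit is 1 (always reducing mod 57):
  bit 1 = 1 (leading): start with 6.
  bit 2 = 0: square 6^2 = 36 (mod 57).
  bit 3 = 1: square 36^2 = 1296 ≡ 42; bit is 1, so multiply 42·6 = 252 ≡ 24 (mod 57).
Final value: 6^5 ≡ 24 (mod 57).

Final answer: 24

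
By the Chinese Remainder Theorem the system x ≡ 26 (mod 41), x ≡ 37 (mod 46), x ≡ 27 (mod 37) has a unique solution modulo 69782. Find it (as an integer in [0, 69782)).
x ≡ 51235 (mod 69782); the representative in [0, 69782) is 51235

The moduli 41, 46, 37 are pairwise coprime, so by the CRT there is a unique solution mod 41·46·37 = 69782.
Solve by successive substitution. Start with x ≡ 26 (mod 41).
  Combine with x ≡ 37 (mod 46): write x = 26 + 41·t and require 26 + 41·t ≡ 37 (mod 46), i.e. 41·t ≡ 37 − 26 ≡ 11 (mod 46). Since 41^(−1) ≡ 9 (mod 46), t ≡ 9·11 ≡ 7 (mod 46). So x ≡ 26 + 41·7 = 313 (mod 1886).
  Combine with x ≡ 27 (mod 37): write x = 313 + 1886·t and require 313 + 1886·t ≡ 27 (mod 37), i.e. 1886·t ≡ 27 − 313 ≡ 10 (mod 37). Since 1886^(−1) ≡ 36 (mod 37) (1886 ≡ 36 (mod 37)), t ≡ 36·10 ≡ 27 (mod 37). So x ≡ 313 + 1886·27 = 51235 (mod 69782).
Unique solution in [0, 69782): x = 51235.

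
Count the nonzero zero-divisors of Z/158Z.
Z/158Z has 79 nonzero zero-divisors

In Z/158Z each nonzero element is either a unit (gcd with 158 is 1) or a zero-divisor (gcd > 1). The number of units is φ(158): factorise 158 = 2 · 79, so φ(158) = (2 − 1) · (79 − 1) = 1 · 78 = 78. The nonzero elements number 158 − 1 = 157. Hence the nonzero zero-divisors number 157 − 78 = 79.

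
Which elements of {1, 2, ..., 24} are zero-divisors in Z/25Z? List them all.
An element a ∈ Z/25Z (with a ≠ 0) is a zero-divisor iff gcd(a, 25) > 1 (because a is a unit precisely when gcd(a, n) = 1, and in Z/nZ every nonzero, non-unit element is a zero-divisor). Scan a = 1, ..., 24 and keep those with gcd(a, 25) > 1:
  gcd(5, 25) = 5, gcd(10, 25) = 5, gcd(15, 25) = 5, gcd(20, 25) = 5.
All other a ∈ {1, ..., 24} have gcd(a, 25) = 1 and are units. So the nonzero zero-divisors are exactly the 4 values of a appearing in this scan.

Final answer: nonzero zero-divisors of Z/25Z = {5, 10, 15, 20}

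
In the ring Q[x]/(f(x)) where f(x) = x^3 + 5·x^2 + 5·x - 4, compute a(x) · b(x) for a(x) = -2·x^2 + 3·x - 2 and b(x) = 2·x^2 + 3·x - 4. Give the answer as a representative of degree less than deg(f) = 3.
a · b ≡ -67·x^2 - 134·x + 88 (mod f(x))

First multiply in Q[x] without reducing: a · b = -4·x^4 + 13·x^2 - 18·x + 8. Now divide by f(x) = x^3 + 5·x^2 + 5·x - 4, eliminating the leading term at each step:
  leading term -4·x^4: subtract (-4·x)·f(x) = -4·x^4 - 20·x^3 - 20·x^2 + 16·x, leaving 20·x^3 + 33·x^2 - 34·x + 8
  leading term 20·x^3: subtract (20)·f(x) = 20·x^3 + 100·x^2 + 100·x - 80, leaving -67·x^2 - 134·x + 88
The degree is now < 3, so this is the remainder. Hence a · b ≡ -67·x^2 - 134·x + 88 in Q[x]/(f).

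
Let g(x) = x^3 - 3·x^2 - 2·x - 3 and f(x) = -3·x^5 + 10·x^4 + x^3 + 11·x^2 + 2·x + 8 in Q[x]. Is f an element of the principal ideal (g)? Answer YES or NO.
In Q[x] the ideal (g) consists of all multiples of g, so f ∈ (g) iff g | f, i.e. iff the remainder of f on division by g is 0. Divide f by g (g is monic, so eliminate the leading term of the running remainder at each step):
  leading term -3·x^5: subtract (-3·x^2)·g(x) = -3·x^5 + 9·x^4 + 6·x^3 + 9·x^2, leaving x^4 - 5·x^3 + 2·x^2 + 2·x + 8
  leading term x^4: subtract (x)·g(x) = x^4 - 3·x^3 - 2·x^2 - 3·x, leaving -2·x^3 + 4·x^2 + 5·x + 8
  leading term -2·x^3: subtract (-2)·g(x) = -2·x^3 + 6·x^2 + 4·x + 6, leaving -2·x^2 + x + 2
The remainder r(x) = -2·x^2 + x + 2 ≠ 0 (and deg r < deg g), so g ∤ f, i.e. f ∉ (g).

Final answer: NO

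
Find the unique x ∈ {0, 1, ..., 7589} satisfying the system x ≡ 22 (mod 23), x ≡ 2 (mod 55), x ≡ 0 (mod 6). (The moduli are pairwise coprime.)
x ≡ 7152 (mod 7590); the representative in [0, 7590) is 7152

The moduli 23, 55, 6 are pairwise coprime, so by the CRT there is a unique solution mod 23·55·6 = 7590.
Solve by successive substitution. Start with x ≡ 22 (mod 23).
  Combine with x ≡ 2 (mod 55): write x = 22 + 23·t and require 22 + 23·t ≡ 2 (mod 55), i.e. 23·t ≡ 2 − 22 ≡ 35 (mod 55). Since 23^(−1) ≡ 12 (mod 55), t ≡ 12·35 ≡ 35 (mod 55). So x ≡ 22 + 23·35 = 827 (mod 1265).
  Combine with x ≡ 0 (mod 6): write x = 827 + 1265·t and require 827 + 1265·t ≡ 0 (mod 6), i.e. 1265·t ≡ 0 − 827 ≡ 1 (mod 6). Since 1265^(−1) ≡ 5 (mod 6) (1265 ≡ 5 (mod 6)), t ≡ 5·1 ≡ 5 (mod 6). So x ≡ 827 + 1265·5 = 7152 (mod 7590).
Unique solution in [0, 7590): x = 7152.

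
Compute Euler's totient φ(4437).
φ(4437) = 2688

φ is multiplicative, with φ(p^e) = p^e − p^(e−1). Factorise 4437 = 3^2 · 17 · 29. Then
  φ(4437) = (3^2 − 3^1) · (17 − 1) · (29 − 1) = 6 · 16 · 28 = 2688.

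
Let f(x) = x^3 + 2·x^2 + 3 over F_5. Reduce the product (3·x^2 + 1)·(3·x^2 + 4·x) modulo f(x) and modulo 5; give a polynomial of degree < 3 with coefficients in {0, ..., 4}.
a · b ≡ 2·x + 3 (mod f(x))

Multiply as integer polynomials: a · b = 9·x^4 + 12·x^3 + 3·x^2 + 4·x. Reducing coefficients mod 5: a · b ≡ 4·x^4 + 2·x^3 + 3·x^2 + 4·x. Now divide by f(x) = x^3 + 2·x^2 + 3 in F_5[x], eliminating the leading term at each step:
  leading term 4·x^4: subtract (4·x)·f(x) = 4·x^4 + 3·x^3 + 2·x, leaving 4·x^3 + 3·x^2 + 2·x (coefficients mod 5)
  leading term 4·x^3: subtract (4)·f(x) = 4·x^3 + 3·x^2 + 2, leaving 2·x + 3 (coefficients mod 5)
The degree is now < 3, so this is the remainder. Hence a · b ≡ 2·x + 3 in F_5[x]/(f).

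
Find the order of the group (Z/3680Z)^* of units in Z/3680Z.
(Z/3680Z)^* consists of the classes a with gcd(a, 3680) = 1, so its order is φ(3680). φ is multiplicative, with φ(p^e) = p^e − p^(e−1). Factorise 3680 = 2^5 · 5 · 23. Then
  φ(3680) = (2^5 − 2^4) · (5 − 1) · (23 − 1) = 16 · 4 · 22 = 1408.
Thus |(Z/3680Z)^*| = 1408.

Final answer: |(Z/3680Z)^*| = 1408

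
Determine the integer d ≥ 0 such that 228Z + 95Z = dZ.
(228, 95) = (19); d = 19

In the PID Z, (a, b) is generated by gcd(a, b). Compute gcd(228, 95) with the extended Euclidean algorithm, tracking rows (r, s, t) with s·228 + t·95 = r:
  row A: (228, 1, 0)   [1·228 + 0·95 = 228]
  row B: (95, 0, 1)   [0·228 + 1·95 = 95]
  228 = 2·95 + 38   → row C = row A − 2·row B = (38, 1, −2)   [check: 1·228 − 2·95 = 38]
  95 = 2·38 + 19   → row D = row B − 2·row C = (19, −2, 5)   [check: −2·228 + 5·95 = 19]
  38 = 2·19 + 0   → remainder 0, stop. gcd = 19 (last nonzero row D).
So gcd(228, 95) = 19, with Bézout identity −2·228 + 5·95 = 19. Containment (⊇): the Bézout identity exhibits 19 as an element of (228, 95), giving (19) ⊆ (228, 95). Containment (⊆): since 19 | 228 and 19 | 95 (228 = 19·12, 95 = 19·5), every Z-linear combination of 228 and 95 is divisible by 19, so (228, 95) ⊆ (19). Therefore (228, 95) = (19), d = 19.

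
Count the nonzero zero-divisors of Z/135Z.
In Z/135Z each nonzero element is either a unit (gcd with 135 is 1) or a zero-divisor (gcd > 1). The number of units is φ(135): factorise 135 = 3^3 · 5, so φ(135) = (3^3 − 3^2) · (5 − 1) = 18 · 4 = 72. The nonzero elements number 135 − 1 = 134. Hence the nonzero zero-divisors number 134 − 72 = 62.

Final answer: Z/135Z has 62 nonzero zero-divisors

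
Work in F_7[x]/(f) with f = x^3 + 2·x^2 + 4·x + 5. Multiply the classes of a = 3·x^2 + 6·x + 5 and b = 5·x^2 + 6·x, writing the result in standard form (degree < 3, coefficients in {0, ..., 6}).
a · b ≡ 2·x + 1 (mod f(x))

Multiply as integer polynomials: a · b = 15·x^4 + 48·x^3 + 61·x^2 + 30·x. Reducing coefficients mod 7: a · b ≡ x^4 + 6·x^3 + 5·x^2 + 2·x. Now divide by f(x) = x^3 + 2·x^2 + 4·x + 5 in F_7[x], eliminating the leading term at each step:
  leading term x^4: subtract (x)·f(x) = x^4 + 2·x^3 + 4·x^2 + 5·x, leaving 4·x^3 + x^2 + 4·x (coefficients mod 7)
  leading term 4·x^3: subtract (4)·f(x) = 4·x^3 + x^2 + 2·x + 6, leaving 2·x + 1 (coefficients mod 7)
The degree is now < 3, so this is the remainder. Hence a · b ≡ 2·x + 1 in F_7[x]/(f).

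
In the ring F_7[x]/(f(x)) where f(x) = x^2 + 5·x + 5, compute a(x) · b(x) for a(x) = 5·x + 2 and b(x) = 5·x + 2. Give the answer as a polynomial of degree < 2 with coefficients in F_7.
Multiply as integer polynomials: a · b = 25·x^2 + 20·x + 4. Reducing coefficients mod 7: a · b ≡ 4·x^2 + 6·x + 4. Now divide by f(x) = x^2 + 5·x + 5 in F_7[x], eliminating the leading term at each step:
  leading term 4·x^2: subtract (4)·f(x) = 4·x^2 + 6·x + 6, leaving 5 (coefficients mod 7)
The degree is now < 2, so this is the remainder. Hence a · b ≡ 5 in F_7[x]/(f).

Final answer: a · b ≡ 5 (mod f(x))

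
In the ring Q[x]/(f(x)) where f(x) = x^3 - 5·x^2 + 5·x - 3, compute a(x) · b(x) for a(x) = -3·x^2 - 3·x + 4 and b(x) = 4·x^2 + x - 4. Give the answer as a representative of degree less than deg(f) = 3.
First multiply in Q[x] without reducing: a · b = -12·x^4 - 15·x^3 + 25·x^2 + 16·x - 16. Now divide by f(x) = x^3 - 5·x^2 + 5·x - 3, eliminating the leading term at each step:
  leading term -12·x^4: subtract (-12·x)·f(x) = -12·x^4 + 60·x^3 - 60·x^2 + 36·x, leaving -75·x^3 + 85·x^2 - 20·x - 16
  leading term -75·x^3: subtract (-75)·f(x) = -75·x^3 + 375·x^2 - 375·x + 225, leaving -290·x^2 + 355·x - 241
The degree is now < 3, so this is the remainder. Hence a · b ≡ -290·x^2 + 355·x - 241 in Q[x]/(f).

Final answer: a · b ≡ -290·x^2 + 355·x - 241 (mod f(x))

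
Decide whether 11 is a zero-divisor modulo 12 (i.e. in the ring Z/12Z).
NO

gcd(11, 12) = 1, so 11 is a unit in Z/12Z (it has a multiplicative inverse). A unit cannot be a zero-divisor: if 11·b ≡ 0 then multiplying both sides by 11^(−1) gives b ≡ 0. So 11 is not a zero-divisor.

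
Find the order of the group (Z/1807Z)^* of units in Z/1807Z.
(Z/1807Z)^* consists of the classes a with gcd(a, 1807) = 1, so its order is φ(1807). φ is multiplicative, with φ(p^e) = p^e − p^(e−1). Factorise 1807 = 13 · 139. Then
  φ(1807) = (13 − 1) · (139 − 1) = 12 · 138 = 1656.
Thus |(Z/1807Z)^*| = 1656.

Final answer: |(Z/1807Z)^*| = 1656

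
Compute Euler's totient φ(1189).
φ(1189) = 1120

φ is multiplicative, with φ(p^e) = p^e − p^(e−1). Factorise 1189 = 29 · 41. Then
  φ(1189) = (29 − 1) · (41 − 1) = 28 · 40 = 1120.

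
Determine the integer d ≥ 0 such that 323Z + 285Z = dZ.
(323, 285) = (19); d = 19

In the PID Z, (a, b) is generated by gcd(a, b). Compute gcd(323, 285) with the extended Euclidean algorithm, tracking rows (r, s, t) with s·323 + t·285 = r:
  row A: (323, 1, 0)   [1·323 + 0·285 = 323]
  row B: (285, 0, 1)   [0·323 + 1·285 = 285]
  323 = 1·285 + 38   → row C = row A − 1·row B = (38, 1, −1)   [check: 1·323 − 1·285 = 38]
  285 = 7·38 + 19   → row D = row B − 7·row C = (19, −7, 8)   [check: −7·323 + 8·285 = 19]
  38 = 2·19 + 0   → remainder 0, stop. gcd = 19 (last nonzero row D).
So gcd(323, 285) = 19, with Bézout identity −7·323 + 8·285 = 19. Containment (⊇): the Bézout identity exhibits 19 as an element of (323, 285), giving (19) ⊆ (323, 285). Containment (⊆): since 19 | 323 and 19 | 285 (323 = 19·17, 285 = 19·15), every Z-linear combination of 323 and 285 is divisible by 19, so (323, 285) ⊆ (19). Therefore (323, 285) = (19), d = 19.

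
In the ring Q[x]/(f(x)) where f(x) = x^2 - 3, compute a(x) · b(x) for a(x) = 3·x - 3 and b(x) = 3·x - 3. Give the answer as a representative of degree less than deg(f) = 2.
a · b ≡ 36 - 18·x (mod f(x))

First multiply in Q[x] without reducing: a · b = 9·x^2 - 18·x + 9. Now divide by f(x) = x^2 - 3, eliminating the leading term at each step:
  leading term 9·x^2: subtract (9)·f(x) = 9·x^2 - 27, leaving 36 - 18·x
The degree is now < 2, so this is the remainder. Hence a · b ≡ 36 - 18·x in Q[x]/(f).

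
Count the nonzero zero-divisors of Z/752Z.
In Z/752Z each nonzero element is either a unit (gcd with 752 is 1) or a zero-divisor (gcd > 1). The number of units is φ(752): factorise 752 = 2^4 · 47, so φ(752) = (2^4 − 2^3) · (47 − 1) = 8 · 46 = 368. The nonzero elements number 752 − 1 = 751. Hence the nonzero zero-divisors number 751 − 368 = 383.

Final answer: Z/752Z has 383 nonzero zero-divisors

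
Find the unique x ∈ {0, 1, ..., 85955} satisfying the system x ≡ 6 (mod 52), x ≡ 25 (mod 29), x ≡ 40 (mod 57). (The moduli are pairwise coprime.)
The moduli 52, 29, 57 are pairwise coprime, so by the CRT there is a unique solution mod 52·29·57 = 85956.
Solve by successive substitution. Start with x ≡ 6 (mod 52).
  Combine with x ≡ 25 (mod 29): write x = 6 + 52·t and require 6 + 52·t ≡ 25 (mod 29), i.e. 52·t ≡ 25 − 6 ≡ 19 (mod 29). Since 52^(−1) ≡ 24 (mod 29) (52 ≡ 23 (mod 29)), t ≡ 24·19 ≡ 21 (mod 29). So x ≡ 6 + 52·21 = 1098 (mod 1508).
  Combine with x ≡ 40 (mod 57): write x = 1098 + 1508·t and require 1098 + 1508·t ≡ 40 (mod 57), i.e. 1508·t ≡ 40 − 1098 ≡ 25 (mod 57). Since 1508^(−1) ≡ 11 (mod 57) (1508 ≡ 26 (mod 57)), t ≡ 11·25 ≡ 47 (mod 57). So x ≡ 1098 + 1508·47 = 71974 (mod 85956).
Unique solution in [0, 85956): x = 71974.

Final answer: x ≡ 71974 (mod 85956); the representative in [0, 85956) is 71974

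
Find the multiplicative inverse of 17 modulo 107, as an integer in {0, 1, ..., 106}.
17^(−1) ≡ 63 (mod 107)

Apply the extended Euclidean algorithm to (107, 17), tracking rows (r, s, t) with s·107 + t·17 = r. Each division r_prev = q·r_cur + r_new produces the new row as (previous row) − q·(current row):
  row A: (107, 1, 0)   [1·107 + 0·17 = 107]
  row B: (17, 0, 1)   [0·107 + 1·17 = 17]
  107 = 6·17 + 5   → row C = row A − 6·row B = (5, 1, −6)   [check: 1·107 − 6·17 = 5]
  17 = 3·5 + 2   → row D = row B − 3·row C = (2, −3, 19)   [check: −3·107 + 19·17 = 2]
  5 = 2·2 + 1   → row E = row C − 2·row D = (1, 7, −44)   [check: 7·107 − 44·17 = 1]
  2 = 2·1 + 0   → remainder 0, stop. gcd = 1 (last nonzero row E).
The gcd is 1, so 17 is invertible mod 107. The last nonzero row gives 7·107 − 44·17 = 1, so t = −44. So 17^(−1) ≡ −44 ≡ 63 (mod 107). Verify: 17 · 63 = 1071 ≡ 1 (mod 107). ✓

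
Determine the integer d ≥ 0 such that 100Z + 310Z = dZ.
(100, 310) = (10); d = 10

In the PID Z, (a, b) is generated by gcd(a, b). Compute gcd(310, 100) with the extended Euclidean algorithm, tracking rows (r, s, t) with s·310 + t·100 = r:
  row A: (310, 1, 0)   [1·310 + 0·100 = 310]
  row B: (100, 0, 1)   [0·310 + 1·100 = 100]
  310 = 3·100 + 10   → row C = row A − 3·row B = (10, 1, −3)   [check: 1·310 − 3·100 = 10]
  100 = 10·10 + 0   → remainder 0, stop. gcd = 10 (last nonzero row C).
So gcd(100, 310) = 10, with Bézout identity 1·310 − 3·100 = 10. Containment (⊇): the Bézout identity exhibits 10 as an element of (100, 310), giving (10) ⊆ (100, 310). Containment (⊆): since 10 | 100 and 10 | 310 (100 = 10·10, 310 = 10·31), every Z-linear combination of 100 and 310 is divisible by 10, so (100, 310) ⊆ (10). Therefore (100, 310) = (10), d = 10.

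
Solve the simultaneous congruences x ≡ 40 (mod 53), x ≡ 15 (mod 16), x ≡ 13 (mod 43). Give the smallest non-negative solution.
x ≡ 13343 (mod 36464); the representative in [0, 36464) is 13343

The moduli 53, 16, 43 are pairwise coprime, so by the CRT there is a unique solution mod 53·16·43 = 36464.
Solve by successive substitution. Start with x ≡ 40 (mod 53).
  Combine with x ≡ 15 (mod 16): write x = 40 + 53·t and require 40 + 53·t ≡ 15 (mod 16), i.e. 53·t ≡ 15 − 40 ≡ 7 (mod 16). Since 53^(−1) ≡ 13 (mod 16) (53 ≡ 5 (mod 16)), t ≡ 13·7 ≡ 11 (mod 16). So x ≡ 40 + 53·11 = 623 (mod 848).
  Combine with x ≡ 13 (mod 43): write x = 623 + 848·t and require 623 + 848·t ≡ 13 (mod 43), i.e. 848·t ≡ 13 − 623 ≡ 35 (mod 43). Since 848^(−1) ≡ 25 (mod 43) (848 ≡ 31 (mod 43)), t ≡ 25·35 ≡ 15 (mod 43). So x ≡ 623 + 848·15 = 13343 (mod 36464).
Unique solution in [0, 36464): x = 13343.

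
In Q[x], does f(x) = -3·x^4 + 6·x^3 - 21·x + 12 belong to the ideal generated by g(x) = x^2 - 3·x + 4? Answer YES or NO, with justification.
YES

In Q[x] the ideal (g) consists of all multiples of g, so f ∈ (g) iff g | f, i.e. iff the remainder of f on division by g is 0. Divide f by g (g is monic, so eliminate the leading term of the running remainder at each step):
  leading term -3·x^4: subtract (-3·x^2)·g(x) = -3·x^4 + 9·x^3 - 12·x^2, leaving -3·x^3 + 12·x^2 - 21·x + 12
  leading term -3·x^3: subtract (-3·x)·g(x) = -3·x^3 + 9·x^2 - 12·x, leaving 3·x^2 - 9·x + 12
  leading term 3·x^2: subtract (3)·g(x) = 3·x^2 - 9·x + 12, leaving 0
The remainder is 0, so f(x) = g(x) · h(x) with h(x) = -3·x^2 - 3·x + 3. Hence g | f, i.e. f ∈ (g).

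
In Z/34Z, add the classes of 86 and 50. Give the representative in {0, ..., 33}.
Reduce the summands first: 86 ≡ 18, 50 ≡ 16 (mod 34), so 86 + 50 ≡ 18 + 16 (mod 34). 18 + 16 = 34; 34 = 1·34 + 0, so (86 + 50) mod 34 = 0.

Final answer: 0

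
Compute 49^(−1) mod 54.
49^(−1) ≡ 43 (mod 54)

Apply the extended Euclidean algorithm to (54, 49), tracking rows (r, s, t) with s·54 + t·49 = r. Each division r_prev = q·r_cur + r_new produces the new row as (previous row) − q·(current row):
  row A: (54, 1, 0)   [1·54 + 0·49 = 54]
  row B: (49, 0, 1)   [0·54 + 1·49 = 49]
  54 = 1·49 + 5   → row C = row A − 1·row B = (5, 1, −1)   [check: 1·54 − 1·49 = 5]
  49 = 9·5 + 4   → row D = row B − 9·row C = (4, −9, 10)   [check: −9·54 + 10·49 = 4]
  5 = 1·4 + 1   → row E = row C − 1·row D = (1, 10, −11)   [check: 10·54 − 11·49 = 1]
  4 = 4·1 + 0   → remainder 0, stop. gcd = 1 (last nonzero row E).
The gcd is 1, so 49 is invertible mod 54. The last nonzero row gives 10·54 − 11·49 = 1, so t = −11. So 49^(−1) ≡ −11 ≡ 43 (mod 54). Verify: 49 · 43 = 2107 ≡ 1 (mod 54). ✓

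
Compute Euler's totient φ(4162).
φ(4162) = 2080

φ is multiplicative, with φ(p^e) = p^e − p^(e−1). Factorise 4162 = 2 · 2081. Then
  φ(4162) = (2 − 1) · (2081 − 1) = 1 · 2080 = 2080.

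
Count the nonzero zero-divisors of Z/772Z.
In Z/772Z each nonzero element is either a unit (gcd with 772 is 1) or a zero-divisor (gcd > 1). The number of units is φ(772): factorise 772 = 2^2 · 193, so φ(772) = (2^2 − 2^1) · (193 − 1) = 2 · 192 = 384. The nonzero elements number 772 − 1 = 771. Hence the nonzero zero-divisors number 771 − 384 = 387.

Final answer: Z/772Z has 387 nonzero zero-divisors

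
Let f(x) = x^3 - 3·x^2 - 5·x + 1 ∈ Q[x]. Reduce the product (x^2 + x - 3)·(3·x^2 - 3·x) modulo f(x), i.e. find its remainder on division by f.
First multiply in Q[x] without reducing: a · b = 3·x^4 - 12·x^2 + 9·x. Now divide by f(x) = x^3 - 3·x^2 - 5·x + 1, eliminating the leading term at each step:
  leading term 3·x^4: subtract (3·x)·f(x) = 3·x^4 - 9·x^3 - 15·x^2 + 3·x, leaving 9·x^3 + 3·x^2 + 6·x
  leading term 9·x^3: subtract (9)·f(x) = 9·x^3 - 27·x^2 - 45·x + 9, leaving 30·x^2 + 51·x - 9
The degree is now < 3, so this is the remainder. Hence a · b ≡ 30·x^2 + 51·x - 9 in Q[x]/(f).

Final answer: a · b ≡ 30·x^2 + 51·x - 9 (mod f(x))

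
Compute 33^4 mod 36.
9

Use repeated squaring. Binary(4) = 100. Walk through the bits of the exponent 4 left-to-right: at each bit after the leading one, square the running value, then multiply by 33 if the bit is 1 (always reducing mod 36):
  bit 1 = 1 (leading): start with 33.
  bit 2 = 0: square 33^2 = 1089 ≡ 9 (mod 36).
  bit 3 = 0: square 9^2 = 81 ≡ 9 (mod 36).
Final value: 33^4 ≡ 9 (mod 36).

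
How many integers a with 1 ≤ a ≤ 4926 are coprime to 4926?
The number of a ∈ {1, ..., 4926} with gcd(a, 4926) = 1 is by definition Euler's totient φ(4926). φ is multiplicative, with φ(p^e) = p^e − p^(e−1). Factorise 4926 = 2 · 3 · 821. Then
  φ(4926) = (2 − 1) · (3 − 1) · (821 − 1) = 1 · 2 · 820 = 1640.
So there are 1640 such integers.

Final answer: 1640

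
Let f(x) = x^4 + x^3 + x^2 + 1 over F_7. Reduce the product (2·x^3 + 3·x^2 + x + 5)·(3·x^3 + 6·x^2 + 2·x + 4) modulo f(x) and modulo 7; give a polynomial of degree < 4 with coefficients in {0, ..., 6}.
a · b ≡ 2·x^3 + 6·x^2 + 6·x + 2 (mod f(x))

Multiply as integer polynomials: a · b = 6·x^6 + 21·x^5 + 25·x^4 + 35·x^3 + 44·x^2 + 14·x + 20. Reducing coefficients mod 7: a · b ≡ 6·x^6 + 4·x^4 + 2·x^2 + 6. Now divide by f(x) = x^4 + x^3 + x^2 + 1 in F_7[x], eliminating the leading term at each step:
  leading term 6·x^6: subtract (6·x^2)·f(x) = 6·x^6 + 6·x^5 + 6·x^4 + 6·x^2, leaving x^5 + 5·x^4 + 3·x^2 + 6 (coefficients mod 7)
  leading term x^5: subtract (x)·f(x) = x^5 + x^4 + x^3 + x, leaving 4·x^4 + 6·x^3 + 3·x^2 + 6·x + 6 (coefficients mod 7)
  leading term 4·x^4: subtract (4)·f(x) = 4·x^4 + 4·x^3 + 4·x^2 + 4, leaving 2·x^3 + 6·x^2 + 6·x + 2 (coefficients mod 7)
The degree is now < 4, so this is the remainder. Hence a · b ≡ 2·x^3 + 6·x^2 + 6·x + 2 in F_7[x]/(f).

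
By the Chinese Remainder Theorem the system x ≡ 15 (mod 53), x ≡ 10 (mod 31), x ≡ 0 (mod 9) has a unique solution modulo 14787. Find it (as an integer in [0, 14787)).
x ≡ 8442 (mod 14787); the representative in [0, 14787) is 8442

The moduli 53, 31, 9 are pairwise coprime, so by the CRT there is a unique solution mod 53·31·9 = 14787.
Solve by successive substitution. Start with x ≡ 15 (mod 53).
  Combine with x ≡ 10 (mod 31): write x = 15 + 53·t and require 15 + 53·t ≡ 10 (mod 31), i.e. 53·t ≡ 10 − 15 ≡ 26 (mod 31). Since 53^(−1) ≡ 24 (mod 31) (53 ≡ 22 (mod 31)), t ≡ 24·26 ≡ 4 (mod 31). So x ≡ 15 + 53·4 = 227 (mod 1643).
  Combine with x ≡ 0 (mod 9): write x = 227 + 1643·t and require 227 + 1643·t ≡ 0 (mod 9), i.e. 1643·t ≡ 0 − 227 ≡ 7 (mod 9). Since 1643^(−1) ≡ 2 (mod 9) (1643 ≡ 5 (mod 9)), t ≡ 2·7 ≡ 5 (mod 9). So x ≡ 227 + 1643·5 = 8442 (mod 14787).
Unique solution in [0, 14787): x = 8442.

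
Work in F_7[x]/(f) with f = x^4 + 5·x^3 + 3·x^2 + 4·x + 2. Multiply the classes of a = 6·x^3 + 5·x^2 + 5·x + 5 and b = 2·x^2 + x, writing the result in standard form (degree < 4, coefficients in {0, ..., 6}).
a · b ≡ 3·x^3 + x^2 + 3·x + 4 (mod f(x))

Multiply as integer polynomials: a · b = 12·x^5 + 16·x^4 + 15·x^3 + 15·x^2 + 5·x. Reducing coefficients mod 7: a · b ≡ 5·x^5 + 2·x^4 + x^3 + x^2 + 5·x. Now divide by f(x) = x^4 + 5·x^3 + 3·x^2 + 4·x + 2 in F_7[x], eliminating the leading term at each step:
  leading term 5·x^5: subtract (5·x)·f(x) = 5·x^5 + 4·x^4 + x^3 + 6·x^2 + 3·x, leaving 5·x^4 + 2·x^2 + 2·x (coefficients mod 7)
  leading term 5·x^4: subtract (5)·f(x) = 5·x^4 + 4·x^3 + x^2 + 6·x + 3, leaving 3·x^3 + x^2 + 3·x + 4 (coefficients mod 7)
The degree is now < 4, so this is the remainder. Hence a · b ≡ 3·x^3 + x^2 + 3·x + 4 in F_7[x]/(f).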